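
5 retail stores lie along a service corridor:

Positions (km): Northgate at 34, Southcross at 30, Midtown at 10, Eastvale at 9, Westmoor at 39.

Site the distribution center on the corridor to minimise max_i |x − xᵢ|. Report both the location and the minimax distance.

location 24, max distance 15

The 1-center on a line is the midpoint of the two extreme points: leftmost at 9, rightmost at 39.
Optimal location = (9 + 39)/2 = 24; maximum distance = (39 − 9)/2 = 15.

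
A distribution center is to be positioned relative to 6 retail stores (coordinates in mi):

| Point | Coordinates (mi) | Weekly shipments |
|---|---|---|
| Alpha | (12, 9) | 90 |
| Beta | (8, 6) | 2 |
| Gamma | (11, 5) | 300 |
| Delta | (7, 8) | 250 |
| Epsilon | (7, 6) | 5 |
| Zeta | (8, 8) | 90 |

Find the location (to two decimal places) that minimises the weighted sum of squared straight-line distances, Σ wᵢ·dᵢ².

The minimiser of Σwᵢ‖p−pᵢ‖² is the weighted centroid p* = (Σwᵢpᵢ)/(Σwᵢ).
Σwᵢ = 737.
Σwᵢxᵢ = 90·12 + 2·8 + 300·11 + 250·7 + 5·7 + 90·8 = 6901.
Σwᵢyᵢ = 90·9 + 2·6 + 300·5 + 250·8 + 5·6 + 90·8 = 5072.
x* = 6901/737 = 9.36, y* = 5072/737 = 6.88.

(9.36, 6.88)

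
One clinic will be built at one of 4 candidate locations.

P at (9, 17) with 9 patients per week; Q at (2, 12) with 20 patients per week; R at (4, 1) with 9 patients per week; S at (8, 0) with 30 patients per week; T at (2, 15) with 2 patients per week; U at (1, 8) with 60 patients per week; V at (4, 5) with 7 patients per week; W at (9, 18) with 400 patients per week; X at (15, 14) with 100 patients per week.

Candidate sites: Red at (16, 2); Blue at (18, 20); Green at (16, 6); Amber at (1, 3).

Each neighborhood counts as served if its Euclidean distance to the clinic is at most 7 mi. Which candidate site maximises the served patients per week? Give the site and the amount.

Blue, covering 100

Coverage radius r = 7 mi; a point is covered iff (Δx)²+(Δy)² ≤ 7² = 49.
  Red (16, 2): covers {none} → 0
  Blue (18, 20): covers {X} → 100
  Green (16, 6): covers {none} → 0
  Amber (1, 3): covers {R, U, V} → 76
Maximum coverage at Blue: 100 patients per week.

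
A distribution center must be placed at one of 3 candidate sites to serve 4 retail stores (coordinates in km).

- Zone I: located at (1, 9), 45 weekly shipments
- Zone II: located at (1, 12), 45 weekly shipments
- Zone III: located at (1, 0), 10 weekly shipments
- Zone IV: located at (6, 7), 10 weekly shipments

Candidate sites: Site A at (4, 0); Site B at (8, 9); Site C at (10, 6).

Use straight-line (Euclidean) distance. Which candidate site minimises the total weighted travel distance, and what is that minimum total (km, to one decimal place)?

Total weighted distance at each candidate:
  Site A (4, 0): total = 1086.3
  Site B (8, 9): total = 800.0
  Site C (10, 6): total = 1063.1
Minimum is at Site B with total 800.0 km.

Site B, total 800.0 km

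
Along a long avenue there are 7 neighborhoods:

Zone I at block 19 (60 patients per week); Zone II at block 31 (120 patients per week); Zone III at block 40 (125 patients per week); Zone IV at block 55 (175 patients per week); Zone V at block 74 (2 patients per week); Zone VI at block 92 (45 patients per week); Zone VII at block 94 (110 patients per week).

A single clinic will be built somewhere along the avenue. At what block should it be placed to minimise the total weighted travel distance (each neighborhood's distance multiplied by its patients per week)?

For a sum of weighted absolute distances on a line, the optimum is the weighted median (not the mean). Total weight W = 637; half-weight = 318.5.
Sort by position and accumulate weight:
  block 19 (Zone I, w=60) → cum 60
  block 31 (Zone II, w=120) → cum 180
  block 40 (Zone III, w=125) → cum 305
  block 55 (Zone IV, w=175) → cum 480  ≥ 318.5 → median here
  block 74 (Zone V, w=2) → cum 482
  block 92 (Zone VI, w=45) → cum 527
  block 94 (Zone VII, w=110) → cum 637
Optimal location: block 55.

x = 55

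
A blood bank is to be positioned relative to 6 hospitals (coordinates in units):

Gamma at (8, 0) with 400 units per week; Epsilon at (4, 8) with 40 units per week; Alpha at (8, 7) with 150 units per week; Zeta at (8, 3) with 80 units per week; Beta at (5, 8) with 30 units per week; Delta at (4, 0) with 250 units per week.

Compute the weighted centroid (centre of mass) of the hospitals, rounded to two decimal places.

The minimiser of Σwᵢ‖p−pᵢ‖² is the weighted centroid p* = (Σwᵢpᵢ)/(Σwᵢ).
Σwᵢ = 950.
Σwᵢxᵢ = 400·8 + 40·4 + 150·8 + 80·8 + 30·5 + 250·4 = 6350.
Σwᵢyᵢ = 400·0 + 40·8 + 150·7 + 80·3 + 30·8 + 250·0 = 1850.
x* = 6350/950 = 6.68, y* = 1850/950 = 1.95.

(6.68, 1.95)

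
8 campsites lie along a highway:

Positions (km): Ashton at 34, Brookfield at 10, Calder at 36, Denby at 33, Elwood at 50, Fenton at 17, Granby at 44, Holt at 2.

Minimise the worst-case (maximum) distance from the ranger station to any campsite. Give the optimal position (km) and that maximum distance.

The 1-center on a line is the midpoint of the two extreme points: leftmost at 2, rightmost at 50.
Optimal location = (2 + 50)/2 = 26; maximum distance = (50 − 2)/2 = 24.

location 26, max distance 24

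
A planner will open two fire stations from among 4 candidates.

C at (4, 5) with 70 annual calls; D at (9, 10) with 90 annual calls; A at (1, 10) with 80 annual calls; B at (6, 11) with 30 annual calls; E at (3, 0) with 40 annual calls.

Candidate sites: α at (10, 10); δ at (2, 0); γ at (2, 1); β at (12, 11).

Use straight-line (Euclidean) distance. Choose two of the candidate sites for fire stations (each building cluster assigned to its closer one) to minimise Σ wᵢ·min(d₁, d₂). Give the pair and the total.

{α, γ}, total 1303.3

Evaluate every pair (each demand assigned to the nearer of the two):
  {α, γ}: total = 1303.3
  {α, δ}: total = 1350.7
  {γ, β}: total = 1558.7
  {δ, β}: total = 1685.6
  {α, β}: total = 1968.7
  {δ, γ}: total = 2426.7
Best pair: {α, γ} with total 1303.3.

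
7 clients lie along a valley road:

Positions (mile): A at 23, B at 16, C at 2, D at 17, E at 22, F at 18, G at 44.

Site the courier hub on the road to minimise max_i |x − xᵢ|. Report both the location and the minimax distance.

The 1-center on a line is the midpoint of the two extreme points: leftmost at 2, rightmost at 44.
Optimal location = (2 + 44)/2 = 23; maximum distance = (44 − 2)/2 = 21.

location 23, max distance 21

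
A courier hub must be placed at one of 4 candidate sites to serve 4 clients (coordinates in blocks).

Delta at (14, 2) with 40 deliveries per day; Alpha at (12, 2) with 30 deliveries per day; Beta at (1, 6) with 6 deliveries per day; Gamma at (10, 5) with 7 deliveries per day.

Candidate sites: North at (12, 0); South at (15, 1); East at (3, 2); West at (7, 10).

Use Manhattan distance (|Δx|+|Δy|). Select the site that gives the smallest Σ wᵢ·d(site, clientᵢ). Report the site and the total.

North, total 371 blocks

Total weighted distance at each candidate:
  North (12, 0): total = 371
  South (15, 1): total = 377
  East (3, 2): total = 816
  West (7, 10): total = 1106
Minimum is at North with total 371 blocks.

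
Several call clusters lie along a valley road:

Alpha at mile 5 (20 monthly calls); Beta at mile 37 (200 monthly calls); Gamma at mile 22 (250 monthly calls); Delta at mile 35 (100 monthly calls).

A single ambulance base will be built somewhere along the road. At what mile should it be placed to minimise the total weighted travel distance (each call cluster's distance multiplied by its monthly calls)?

For a sum of weighted absolute distances on a line, the optimum is the weighted median (not the mean). Total weight W = 570; half-weight = 285.
Sort by position and accumulate weight:
  mile 5 (Alpha, w=20) → cum 20
  mile 22 (Gamma, w=250) → cum 270
  mile 35 (Delta, w=100) → cum 370  ≥ 285 → median here
  mile 37 (Beta, w=200) → cum 570
Optimal location: mile 35.

x = 35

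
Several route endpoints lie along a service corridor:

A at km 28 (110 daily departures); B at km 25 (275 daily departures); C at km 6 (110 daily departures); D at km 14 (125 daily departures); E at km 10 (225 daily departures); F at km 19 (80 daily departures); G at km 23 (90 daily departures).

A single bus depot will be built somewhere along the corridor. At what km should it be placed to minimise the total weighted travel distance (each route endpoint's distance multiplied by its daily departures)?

For a sum of weighted absolute distances on a line, the optimum is the weighted median (not the mean). Total weight W = 1015; half-weight = 507.5.
Sort by position and accumulate weight:
  km 6 (C, w=110) → cum 110
  km 10 (E, w=225) → cum 335
  km 14 (D, w=125) → cum 460
  km 19 (F, w=80) → cum 540  ≥ 507.5 → median here
  km 23 (G, w=90) → cum 630
  km 25 (B, w=275) → cum 905
  km 28 (A, w=110) → cum 1015
Optimal location: km 19.

x = 19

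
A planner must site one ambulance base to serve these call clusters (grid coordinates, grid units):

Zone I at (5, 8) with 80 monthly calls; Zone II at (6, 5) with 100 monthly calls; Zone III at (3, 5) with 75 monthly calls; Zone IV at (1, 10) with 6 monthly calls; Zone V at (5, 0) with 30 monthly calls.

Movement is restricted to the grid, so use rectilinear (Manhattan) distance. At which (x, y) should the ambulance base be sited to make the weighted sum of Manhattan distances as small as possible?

(5, 5)

Manhattan distance separates: Σwᵢ(|x−xᵢ|+|y−yᵢ|) = Σwᵢ|x−xᵢ| + Σwᵢ|y−yᵢ|, so x and y are optimised independently as 1-D weighted medians.
Total weight W = 291; half = 145.5.
x-coordinate, sorted with cumulative weight:
  x=1 (Zone IV, w=6) cum 6
  x=3 (Zone III, w=75) cum 81
  x=5 (Zone I, w=80) cum 161  ← median
  x=5 (Zone V, w=30) cum 191
  x=6 (Zone II, w=100) cum 291
⇒ x* = 5
y-coordinate, sorted with cumulative weight:
  y=0 (Zone V, w=30) cum 30
  y=5 (Zone II, w=100) cum 130
  y=5 (Zone III, w=75) cum 205  ← median
  y=8 (Zone I, w=80) cum 285
  y=10 (Zone IV, w=6) cum 291
⇒ y* = 5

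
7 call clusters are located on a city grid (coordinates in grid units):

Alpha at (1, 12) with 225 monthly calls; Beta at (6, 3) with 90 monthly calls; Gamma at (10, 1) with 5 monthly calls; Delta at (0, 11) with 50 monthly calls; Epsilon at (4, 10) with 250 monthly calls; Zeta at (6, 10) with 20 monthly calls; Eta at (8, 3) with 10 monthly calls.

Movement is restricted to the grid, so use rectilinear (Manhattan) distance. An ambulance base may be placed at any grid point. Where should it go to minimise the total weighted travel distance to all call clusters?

(4, 10)

Manhattan distance separates: Σwᵢ(|x−xᵢ|+|y−yᵢ|) = Σwᵢ|x−xᵢ| + Σwᵢ|y−yᵢ|, so x and y are optimised independently as 1-D weighted medians.
Total weight W = 650; half = 325.
x-coordinate, sorted with cumulative weight:
  x=0 (Delta, w=50) cum 50
  x=1 (Alpha, w=225) cum 275
  x=4 (Epsilon, w=250) cum 525  ← median
  x=6 (Beta, w=90) cum 615
  x=6 (Zeta, w=20) cum 635
  x=8 (Eta, w=10) cum 645
  x=10 (Gamma, w=5) cum 650
⇒ x* = 4
y-coordinate, sorted with cumulative weight:
  y=1 (Gamma, w=5) cum 5
  y=3 (Beta, w=90) cum 95
  y=3 (Eta, w=10) cum 105
  y=10 (Epsilon, w=250) cum 355  ← median
  y=10 (Zeta, w=20) cum 375
  y=11 (Delta, w=50) cum 425
  y=12 (Alpha, w=225) cum 650
⇒ y* = 10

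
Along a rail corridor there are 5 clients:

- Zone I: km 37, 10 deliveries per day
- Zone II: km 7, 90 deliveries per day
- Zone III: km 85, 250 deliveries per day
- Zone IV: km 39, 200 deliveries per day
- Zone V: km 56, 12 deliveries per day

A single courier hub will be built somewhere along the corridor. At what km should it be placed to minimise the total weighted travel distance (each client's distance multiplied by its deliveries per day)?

For a sum of weighted absolute distances on a line, the optimum is the weighted median (not the mean). Total weight W = 562; half-weight = 281.
Sort by position and accumulate weight:
  km 7 (Zone II, w=90) → cum 90
  km 37 (Zone I, w=10) → cum 100
  km 39 (Zone IV, w=200) → cum 300  ≥ 281 → median here
  km 56 (Zone V, w=12) → cum 312
  km 85 (Zone III, w=250) → cum 562
Optimal location: km 39.

x = 39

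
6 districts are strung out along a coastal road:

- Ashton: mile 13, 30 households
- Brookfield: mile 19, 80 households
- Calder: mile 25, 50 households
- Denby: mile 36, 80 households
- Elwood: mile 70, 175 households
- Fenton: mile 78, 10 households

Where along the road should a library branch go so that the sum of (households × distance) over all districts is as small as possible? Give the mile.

For a sum of weighted absolute distances on a line, the optimum is the weighted median (not the mean). Total weight W = 425; half-weight = 212.5.
Sort by position and accumulate weight:
  mile 13 (Ashton, w=30) → cum 30
  mile 19 (Brookfield, w=80) → cum 110
  mile 25 (Calder, w=50) → cum 160
  mile 36 (Denby, w=80) → cum 240  ≥ 212.5 → median here
  mile 70 (Elwood, w=175) → cum 415
  mile 78 (Fenton, w=10) → cum 425
Optimal location: mile 36.

x = 36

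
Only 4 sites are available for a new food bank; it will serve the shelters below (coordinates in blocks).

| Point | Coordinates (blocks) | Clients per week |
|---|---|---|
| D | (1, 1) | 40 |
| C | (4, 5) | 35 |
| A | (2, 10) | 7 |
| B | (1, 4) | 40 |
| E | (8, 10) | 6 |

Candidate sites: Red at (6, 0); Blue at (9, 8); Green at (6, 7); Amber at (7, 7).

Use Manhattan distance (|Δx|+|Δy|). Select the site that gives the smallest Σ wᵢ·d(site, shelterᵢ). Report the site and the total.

Total weighted distance at each candidate:
  Red (6, 0): total = 1015
  Blue (9, 8): total = 1441
  Green (6, 7): total = 979
  Amber (7, 7): total = 1095
Minimum is at Green with total 979 blocks.

Green, total 979 blocks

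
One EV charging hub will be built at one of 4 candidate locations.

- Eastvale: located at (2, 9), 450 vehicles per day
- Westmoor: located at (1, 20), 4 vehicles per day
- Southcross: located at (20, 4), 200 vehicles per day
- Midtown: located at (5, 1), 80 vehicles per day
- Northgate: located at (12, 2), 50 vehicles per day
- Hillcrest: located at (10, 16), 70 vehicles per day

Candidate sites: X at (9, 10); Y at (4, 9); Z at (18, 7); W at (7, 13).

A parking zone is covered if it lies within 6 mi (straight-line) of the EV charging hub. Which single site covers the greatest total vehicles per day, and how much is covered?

Coverage radius r = 6 mi; a point is covered iff (Δx)²+(Δy)² ≤ 6² = 36.
  X (9, 10): covers {none} → 0
  Y (4, 9): covers {Eastvale} → 450
  Z (18, 7): covers {Southcross} → 200
  W (7, 13): covers {Hillcrest} → 70
Maximum coverage at Y: 450 vehicles per day.

Y, covering 450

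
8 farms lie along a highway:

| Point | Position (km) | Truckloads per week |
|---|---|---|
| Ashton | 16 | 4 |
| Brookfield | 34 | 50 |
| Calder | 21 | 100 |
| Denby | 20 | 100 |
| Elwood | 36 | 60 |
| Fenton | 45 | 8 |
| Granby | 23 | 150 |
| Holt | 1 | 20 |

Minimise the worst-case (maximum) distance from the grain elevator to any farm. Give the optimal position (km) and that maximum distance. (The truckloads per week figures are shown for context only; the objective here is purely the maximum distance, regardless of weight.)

The 1-center on a line is the midpoint of the two extreme points: leftmost at 1, rightmost at 45.
Optimal location = (1 + 45)/2 = 23; maximum distance = (45 − 1)/2 = 22.

location 23, max distance 22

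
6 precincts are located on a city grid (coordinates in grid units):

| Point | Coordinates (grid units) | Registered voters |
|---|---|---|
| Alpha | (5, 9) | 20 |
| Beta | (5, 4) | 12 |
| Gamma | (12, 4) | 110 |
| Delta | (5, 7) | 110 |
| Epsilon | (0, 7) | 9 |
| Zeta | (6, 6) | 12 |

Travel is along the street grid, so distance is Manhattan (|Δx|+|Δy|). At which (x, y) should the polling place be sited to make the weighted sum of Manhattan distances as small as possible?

Manhattan distance separates: Σwᵢ(|x−xᵢ|+|y−yᵢ|) = Σwᵢ|x−xᵢ| + Σwᵢ|y−yᵢ|, so x and y are optimised independently as 1-D weighted medians.
Total weight W = 273; half = 136.5.
x-coordinate, sorted with cumulative weight:
  x=0 (Epsilon, w=9) cum 9
  x=5 (Alpha, w=20) cum 29
  x=5 (Beta, w=12) cum 41
  x=5 (Delta, w=110) cum 151  ← median
  x=6 (Zeta, w=12) cum 163
  x=12 (Gamma, w=110) cum 273
⇒ x* = 5
y-coordinate, sorted with cumulative weight:
  y=4 (Beta, w=12) cum 12
  y=4 (Gamma, w=110) cum 122
  y=6 (Zeta, w=12) cum 134
  y=7 (Delta, w=110) cum 244  ← median
  y=7 (Epsilon, w=9) cum 253
  y=9 (Alpha, w=20) cum 273
⇒ y* = 7

(5, 7)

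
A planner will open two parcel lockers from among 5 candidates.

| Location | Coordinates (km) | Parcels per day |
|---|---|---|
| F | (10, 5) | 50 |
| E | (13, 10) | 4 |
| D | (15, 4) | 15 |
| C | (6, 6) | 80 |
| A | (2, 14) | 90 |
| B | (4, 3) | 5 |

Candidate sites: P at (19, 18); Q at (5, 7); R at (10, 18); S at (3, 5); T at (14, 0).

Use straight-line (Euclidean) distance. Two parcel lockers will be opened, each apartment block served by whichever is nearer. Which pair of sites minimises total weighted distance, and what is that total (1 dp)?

Evaluate every pair (each demand assigned to the nearer of the two):
  {Q, T}: total = 1184.5
  {Q, S}: total = 1269.8
  {P, Q}: total = 1279.2
  {Q, R}: total = 1279.2
  {S, T}: total = 1501.3
  {R, S}: total = 1633.9
  {P, S}: total = 1649.8
  {R, T}: total = 2073.4
  {P, R}: total = 2800.3
  {P, T}: total = 2846.0
Best pair: {Q, T} with total 1184.5.

{Q, T}, total 1184.5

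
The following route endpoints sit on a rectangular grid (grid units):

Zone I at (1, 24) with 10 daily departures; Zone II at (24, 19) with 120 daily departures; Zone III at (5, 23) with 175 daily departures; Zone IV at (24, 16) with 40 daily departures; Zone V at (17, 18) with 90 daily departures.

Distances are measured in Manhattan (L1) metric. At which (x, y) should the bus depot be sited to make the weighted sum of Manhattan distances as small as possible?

(17, 19)

Manhattan distance separates: Σwᵢ(|x−xᵢ|+|y−yᵢ|) = Σwᵢ|x−xᵢ| + Σwᵢ|y−yᵢ|, so x and y are optimised independently as 1-D weighted medians.
Total weight W = 435; half = 217.5.
x-coordinate, sorted with cumulative weight:
  x=1 (Zone I, w=10) cum 10
  x=5 (Zone III, w=175) cum 185
  x=17 (Zone V, w=90) cum 275  ← median
  x=24 (Zone II, w=120) cum 395
  x=24 (Zone IV, w=40) cum 435
⇒ x* = 17
y-coordinate, sorted with cumulative weight:
  y=16 (Zone IV, w=40) cum 40
  y=18 (Zone V, w=90) cum 130
  y=19 (Zone II, w=120) cum 250  ← median
  y=23 (Zone III, w=175) cum 425
  y=24 (Zone I, w=10) cum 435
⇒ y* = 19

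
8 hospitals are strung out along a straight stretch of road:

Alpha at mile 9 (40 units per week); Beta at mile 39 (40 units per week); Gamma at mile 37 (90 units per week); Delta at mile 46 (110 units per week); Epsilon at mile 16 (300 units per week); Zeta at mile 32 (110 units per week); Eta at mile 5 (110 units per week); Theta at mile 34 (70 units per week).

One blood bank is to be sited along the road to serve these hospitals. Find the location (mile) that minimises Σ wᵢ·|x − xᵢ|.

x = 16

For a sum of weighted absolute distances on a line, the optimum is the weighted median (not the mean). Total weight W = 870; half-weight = 435.
Sort by position and accumulate weight:
  mile 5 (Eta, w=110) → cum 110
  mile 9 (Alpha, w=40) → cum 150
  mile 16 (Epsilon, w=300) → cum 450  ≥ 435 → median here
  mile 32 (Zeta, w=110) → cum 560
  mile 34 (Theta, w=70) → cum 630
  mile 37 (Gamma, w=90) → cum 720
  mile 39 (Beta, w=40) → cum 760
  mile 46 (Delta, w=110) → cum 870
Optimal location: mile 16.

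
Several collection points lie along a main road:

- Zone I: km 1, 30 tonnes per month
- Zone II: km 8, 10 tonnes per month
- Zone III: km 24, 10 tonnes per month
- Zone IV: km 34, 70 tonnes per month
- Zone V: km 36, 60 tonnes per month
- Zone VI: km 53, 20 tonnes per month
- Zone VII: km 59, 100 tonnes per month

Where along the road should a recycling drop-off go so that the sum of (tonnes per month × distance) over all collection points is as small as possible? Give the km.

For a sum of weighted absolute distances on a line, the optimum is the weighted median (not the mean). Total weight W = 300; half-weight = 150.
Sort by position and accumulate weight:
  km 1 (Zone I, w=30) → cum 30
  km 8 (Zone II, w=10) → cum 40
  km 24 (Zone III, w=10) → cum 50
  km 34 (Zone IV, w=70) → cum 120
  km 36 (Zone V, w=60) → cum 180  ≥ 150 → median here
  km 53 (Zone VI, w=20) → cum 200
  km 59 (Zone VII, w=100) → cum 300
Optimal location: km 36.

x = 36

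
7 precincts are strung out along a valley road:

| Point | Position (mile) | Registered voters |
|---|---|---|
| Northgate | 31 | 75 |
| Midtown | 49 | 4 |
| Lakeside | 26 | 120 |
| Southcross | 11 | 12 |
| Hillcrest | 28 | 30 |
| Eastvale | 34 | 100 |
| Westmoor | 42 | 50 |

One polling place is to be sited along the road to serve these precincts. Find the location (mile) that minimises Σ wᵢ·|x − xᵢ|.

x = 31

For a sum of weighted absolute distances on a line, the optimum is the weighted median (not the mean). Total weight W = 391; half-weight = 195.5.
Sort by position and accumulate weight:
  mile 11 (Southcross, w=12) → cum 12
  mile 26 (Lakeside, w=120) → cum 132
  mile 28 (Hillcrest, w=30) → cum 162
  mile 31 (Northgate, w=75) → cum 237  ≥ 195.5 → median here
  mile 34 (Eastvale, w=100) → cum 337
  mile 42 (Westmoor, w=50) → cum 387
  mile 49 (Midtown, w=4) → cum 391
Optimal location: mile 31.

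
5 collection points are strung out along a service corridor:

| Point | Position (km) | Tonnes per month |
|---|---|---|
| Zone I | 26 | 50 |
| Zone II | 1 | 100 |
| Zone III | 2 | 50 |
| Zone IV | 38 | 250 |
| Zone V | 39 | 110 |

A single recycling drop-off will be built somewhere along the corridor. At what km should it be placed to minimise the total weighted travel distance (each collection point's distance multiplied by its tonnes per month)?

x = 38

For a sum of weighted absolute distances on a line, the optimum is the weighted median (not the mean). Total weight W = 560; half-weight = 280.
Sort by position and accumulate weight:
  km 1 (Zone II, w=100) → cum 100
  km 2 (Zone III, w=50) → cum 150
  km 26 (Zone I, w=50) → cum 200
  km 38 (Zone IV, w=250) → cum 450  ≥ 280 → median here
  km 39 (Zone V, w=110) → cum 560
Optimal location: km 38.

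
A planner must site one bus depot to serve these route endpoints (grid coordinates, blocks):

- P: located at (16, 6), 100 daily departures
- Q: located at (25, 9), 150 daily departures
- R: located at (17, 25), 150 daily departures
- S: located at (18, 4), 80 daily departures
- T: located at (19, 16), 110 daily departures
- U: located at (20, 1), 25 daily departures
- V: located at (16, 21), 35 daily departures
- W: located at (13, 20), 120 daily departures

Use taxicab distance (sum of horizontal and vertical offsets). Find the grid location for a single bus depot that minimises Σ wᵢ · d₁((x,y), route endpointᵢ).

Manhattan distance separates: Σwᵢ(|x−xᵢ|+|y−yᵢ|) = Σwᵢ|x−xᵢ| + Σwᵢ|y−yᵢ|, so x and y are optimised independently as 1-D weighted medians.
Total weight W = 770; half = 385.
x-coordinate, sorted with cumulative weight:
  x=13 (W, w=120) cum 120
  x=16 (P, w=100) cum 220
  x=16 (V, w=35) cum 255
  x=17 (R, w=150) cum 405  ← median
  x=18 (S, w=80) cum 485
  x=19 (T, w=110) cum 595
  x=20 (U, w=25) cum 620
  x=25 (Q, w=150) cum 770
⇒ x* = 17
y-coordinate, sorted with cumulative weight:
  y=1 (U, w=25) cum 25
  y=4 (S, w=80) cum 105
  y=6 (P, w=100) cum 205
  y=9 (Q, w=150) cum 355
  y=16 (T, w=110) cum 465  ← median
  y=20 (W, w=120) cum 585
  y=21 (V, w=35) cum 620
  y=25 (R, w=150) cum 770
⇒ y* = 16

(17, 16)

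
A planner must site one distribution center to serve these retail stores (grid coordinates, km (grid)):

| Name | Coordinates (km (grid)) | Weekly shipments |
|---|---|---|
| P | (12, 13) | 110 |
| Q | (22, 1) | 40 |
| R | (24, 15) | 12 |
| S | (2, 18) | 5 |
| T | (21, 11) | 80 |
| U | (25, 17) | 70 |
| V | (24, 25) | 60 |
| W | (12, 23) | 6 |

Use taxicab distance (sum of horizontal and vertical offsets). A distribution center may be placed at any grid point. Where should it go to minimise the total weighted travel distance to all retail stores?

Manhattan distance separates: Σwᵢ(|x−xᵢ|+|y−yᵢ|) = Σwᵢ|x−xᵢ| + Σwᵢ|y−yᵢ|, so x and y are optimised independently as 1-D weighted medians.
Total weight W = 383; half = 191.5.
x-coordinate, sorted with cumulative weight:
  x=2 (S, w=5) cum 5
  x=12 (P, w=110) cum 115
  x=12 (W, w=6) cum 121
  x=21 (T, w=80) cum 201  ← median
  x=22 (Q, w=40) cum 241
  x=24 (R, w=12) cum 253
  x=24 (V, w=60) cum 313
  x=25 (U, w=70) cum 383
⇒ x* = 21
y-coordinate, sorted with cumulative weight:
  y=1 (Q, w=40) cum 40
  y=11 (T, w=80) cum 120
  y=13 (P, w=110) cum 230  ← median
  y=15 (R, w=12) cum 242
  y=17 (U, w=70) cum 312
  y=18 (S, w=5) cum 317
  y=23 (W, w=6) cum 323
  y=25 (V, w=60) cum 383
⇒ y* = 13

(21, 13)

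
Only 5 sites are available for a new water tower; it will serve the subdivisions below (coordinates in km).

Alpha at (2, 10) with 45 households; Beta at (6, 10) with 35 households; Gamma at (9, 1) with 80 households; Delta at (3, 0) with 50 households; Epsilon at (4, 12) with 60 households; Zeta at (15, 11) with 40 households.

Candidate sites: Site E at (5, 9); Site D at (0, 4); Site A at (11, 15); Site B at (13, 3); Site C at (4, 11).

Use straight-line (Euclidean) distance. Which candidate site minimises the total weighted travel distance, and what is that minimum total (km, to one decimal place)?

Site E, total 1966.0 km

Total weighted distance at each candidate:
  Site E (5, 9): total = 1966.0
  Site D (0, 4): total = 2789.3
  Site A (11, 15): total = 3375.4
  Site B (13, 3): total = 2906.5
  Site C (4, 11): total = 2125.6
Minimum is at Site E with total 1966.0 km.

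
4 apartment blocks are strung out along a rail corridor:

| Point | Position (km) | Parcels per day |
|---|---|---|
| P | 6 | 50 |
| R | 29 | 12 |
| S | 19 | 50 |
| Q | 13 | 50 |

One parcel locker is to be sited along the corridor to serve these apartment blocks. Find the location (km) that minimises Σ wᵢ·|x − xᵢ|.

For a sum of weighted absolute distances on a line, the optimum is the weighted median (not the mean). Total weight W = 162; half-weight = 81.
Sort by position and accumulate weight:
  km 6 (P, w=50) → cum 50
  km 13 (Q, w=50) → cum 100  ≥ 81 → median here
  km 19 (S, w=50) → cum 150
  km 29 (R, w=12) → cum 162
Optimal location: km 13.

x = 13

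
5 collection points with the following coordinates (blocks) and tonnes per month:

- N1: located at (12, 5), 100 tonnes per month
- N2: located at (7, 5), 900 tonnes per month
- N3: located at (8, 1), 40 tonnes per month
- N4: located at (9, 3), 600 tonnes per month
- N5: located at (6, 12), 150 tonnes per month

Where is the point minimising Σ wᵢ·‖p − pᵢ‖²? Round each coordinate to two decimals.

The minimiser of Σwᵢ‖p−pᵢ‖² is the weighted centroid p* = (Σwᵢpᵢ)/(Σwᵢ).
Σwᵢ = 1790.
Σwᵢxᵢ = 100·12 + 900·7 + 40·8 + 600·9 + 150·6 = 14120.
Σwᵢyᵢ = 100·5 + 900·5 + 40·1 + 600·3 + 150·12 = 8640.
x* = 14120/1790 = 7.89, y* = 8640/1790 = 4.83.

(7.89, 4.83)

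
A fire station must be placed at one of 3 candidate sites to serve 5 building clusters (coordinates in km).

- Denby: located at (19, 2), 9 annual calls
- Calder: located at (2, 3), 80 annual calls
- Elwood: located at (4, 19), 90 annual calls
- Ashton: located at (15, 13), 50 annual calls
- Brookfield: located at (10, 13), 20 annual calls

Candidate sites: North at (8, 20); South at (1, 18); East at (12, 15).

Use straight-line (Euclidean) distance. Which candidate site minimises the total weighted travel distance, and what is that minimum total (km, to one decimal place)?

Total weighted distance at each candidate:
  North (8, 20): total = 2643.7
  South (1, 18): total = 2653.2
  East (12, 15): total = 2424.4
Minimum is at East with total 2424.4 km.

East, total 2424.4 km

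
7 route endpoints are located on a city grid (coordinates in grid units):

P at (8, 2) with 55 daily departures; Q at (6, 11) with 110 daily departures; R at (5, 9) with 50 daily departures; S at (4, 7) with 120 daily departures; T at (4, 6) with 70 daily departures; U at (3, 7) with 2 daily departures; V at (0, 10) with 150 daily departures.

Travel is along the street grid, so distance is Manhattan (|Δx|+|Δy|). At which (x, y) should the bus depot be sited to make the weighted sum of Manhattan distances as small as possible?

(4, 9)

Manhattan distance separates: Σwᵢ(|x−xᵢ|+|y−yᵢ|) = Σwᵢ|x−xᵢ| + Σwᵢ|y−yᵢ|, so x and y are optimised independently as 1-D weighted medians.
Total weight W = 557; half = 278.5.
x-coordinate, sorted with cumulative weight:
  x=0 (V, w=150) cum 150
  x=3 (U, w=2) cum 152
  x=4 (S, w=120) cum 272
  x=4 (T, w=70) cum 342  ← median
  x=5 (R, w=50) cum 392
  x=6 (Q, w=110) cum 502
  x=8 (P, w=55) cum 557
⇒ x* = 4
y-coordinate, sorted with cumulative weight:
  y=2 (P, w=55) cum 55
  y=6 (T, w=70) cum 125
  y=7 (S, w=120) cum 245
  y=7 (U, w=2) cum 247
  y=9 (R, w=50) cum 297  ← median
  y=10 (V, w=150) cum 447
  y=11 (Q, w=110) cum 557
⇒ y* = 9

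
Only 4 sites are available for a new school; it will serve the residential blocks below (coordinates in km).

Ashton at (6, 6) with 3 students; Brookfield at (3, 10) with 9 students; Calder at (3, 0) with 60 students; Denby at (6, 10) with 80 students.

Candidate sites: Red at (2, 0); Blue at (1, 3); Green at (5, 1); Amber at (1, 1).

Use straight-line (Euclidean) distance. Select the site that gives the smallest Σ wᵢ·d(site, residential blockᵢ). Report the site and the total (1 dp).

Total weighted distance at each candidate:
  Red (2, 0): total = 1033.7
  Blue (1, 3): total = 987.5
  Green (5, 1): total = 956.9
  Amber (1, 1): total = 1062.0
Minimum is at Green with total 956.9 km.

Green, total 956.9 km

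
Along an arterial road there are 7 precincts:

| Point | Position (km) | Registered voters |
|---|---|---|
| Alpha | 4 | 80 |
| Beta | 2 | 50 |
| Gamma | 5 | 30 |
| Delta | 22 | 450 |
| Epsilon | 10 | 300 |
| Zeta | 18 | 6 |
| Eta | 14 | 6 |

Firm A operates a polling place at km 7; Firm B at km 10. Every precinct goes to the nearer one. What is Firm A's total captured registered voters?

The indifferent point is the midpoint (7+10)/2 = 8.5; precincts left of it (closer to Firm A at 7) go to Firm A, those right go to Firm B.
  Beta at 2 (w=50) → Firm A
  Alpha at 4 (w=80) → Firm A
  Gamma at 5 (w=30) → Firm A
  Epsilon at 10 (w=300) → Firm B
  Eta at 14 (w=6) → Firm B
  Zeta at 18 (w=6) → Firm B
  Delta at 22 (w=450) → Firm B
Firm A captures 160; Firm B captures 762.

160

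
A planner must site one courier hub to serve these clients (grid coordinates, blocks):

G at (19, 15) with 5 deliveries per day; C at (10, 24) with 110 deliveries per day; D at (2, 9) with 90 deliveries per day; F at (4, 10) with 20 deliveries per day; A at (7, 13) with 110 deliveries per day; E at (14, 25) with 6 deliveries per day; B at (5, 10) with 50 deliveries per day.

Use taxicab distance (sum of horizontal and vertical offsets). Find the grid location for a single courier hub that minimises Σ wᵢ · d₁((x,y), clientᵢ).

Manhattan distance separates: Σwᵢ(|x−xᵢ|+|y−yᵢ|) = Σwᵢ|x−xᵢ| + Σwᵢ|y−yᵢ|, so x and y are optimised independently as 1-D weighted medians.
Total weight W = 391; half = 195.5.
x-coordinate, sorted with cumulative weight:
  x=2 (D, w=90) cum 90
  x=4 (F, w=20) cum 110
  x=5 (B, w=50) cum 160
  x=7 (A, w=110) cum 270  ← median
  x=10 (C, w=110) cum 380
  x=14 (E, w=6) cum 386
  x=19 (G, w=5) cum 391
⇒ x* = 7
y-coordinate, sorted with cumulative weight:
  y=9 (D, w=90) cum 90
  y=10 (F, w=20) cum 110
  y=10 (B, w=50) cum 160
  y=13 (A, w=110) cum 270  ← median
  y=15 (G, w=5) cum 275
  y=24 (C, w=110) cum 385
  y=25 (E, w=6) cum 391
⇒ y* = 13

(7, 13)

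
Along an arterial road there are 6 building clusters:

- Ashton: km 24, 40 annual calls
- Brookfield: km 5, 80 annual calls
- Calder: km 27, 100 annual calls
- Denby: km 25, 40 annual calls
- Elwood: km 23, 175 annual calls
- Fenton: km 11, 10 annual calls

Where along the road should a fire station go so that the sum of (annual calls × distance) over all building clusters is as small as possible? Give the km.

x = 23

For a sum of weighted absolute distances on a line, the optimum is the weighted median (not the mean). Total weight W = 445; half-weight = 222.5.
Sort by position and accumulate weight:
  km 5 (Brookfield, w=80) → cum 80
  km 11 (Fenton, w=10) → cum 90
  km 23 (Elwood, w=175) → cum 265  ≥ 222.5 → median here
  km 24 (Ashton, w=40) → cum 305
  km 25 (Denby, w=40) → cum 345
  km 27 (Calder, w=100) → cum 445
Optimal location: km 23.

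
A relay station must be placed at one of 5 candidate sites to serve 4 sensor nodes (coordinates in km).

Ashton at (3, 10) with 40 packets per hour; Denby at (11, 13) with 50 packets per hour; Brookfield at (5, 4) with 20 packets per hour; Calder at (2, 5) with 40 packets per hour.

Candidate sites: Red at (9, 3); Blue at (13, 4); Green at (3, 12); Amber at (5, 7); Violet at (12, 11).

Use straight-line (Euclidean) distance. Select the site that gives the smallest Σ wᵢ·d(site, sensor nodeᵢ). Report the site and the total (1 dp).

Amber, total 772.7 km

Total weighted distance at each candidate:
  Red (9, 3): total = 1252.4
  Blue (13, 4): total = 1529.3
  Green (3, 12): total = 930.9
  Amber (5, 7): total = 772.7
  Violet (12, 11): total = 1138.5
Minimum is at Amber with total 772.7 km.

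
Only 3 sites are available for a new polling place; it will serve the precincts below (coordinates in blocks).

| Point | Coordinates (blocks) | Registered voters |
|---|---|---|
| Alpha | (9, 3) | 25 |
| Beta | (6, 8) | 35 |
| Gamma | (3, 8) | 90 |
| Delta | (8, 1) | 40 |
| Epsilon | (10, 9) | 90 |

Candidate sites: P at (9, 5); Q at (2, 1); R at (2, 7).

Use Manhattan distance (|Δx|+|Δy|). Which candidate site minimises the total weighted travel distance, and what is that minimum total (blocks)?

P, total 1720 blocks

Total weighted distance at each candidate:
  P (9, 5): total = 1720
  Q (2, 1): total = 3010
  R (2, 7): total = 2010
Minimum is at P with total 1720 blocks.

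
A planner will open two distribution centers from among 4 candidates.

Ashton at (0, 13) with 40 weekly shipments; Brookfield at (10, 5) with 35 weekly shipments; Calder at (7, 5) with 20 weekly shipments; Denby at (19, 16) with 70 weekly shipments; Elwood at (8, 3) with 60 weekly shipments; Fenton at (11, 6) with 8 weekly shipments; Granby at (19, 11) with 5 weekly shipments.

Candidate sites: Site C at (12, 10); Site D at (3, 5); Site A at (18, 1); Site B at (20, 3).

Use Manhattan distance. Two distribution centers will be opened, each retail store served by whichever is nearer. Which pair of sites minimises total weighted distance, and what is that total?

{Site C, Site D}, total 2175

Evaluate every pair (each demand assigned to the nearer of the two):
  {Site C, Site D}: total = 2175
  {Site D, Site B}: total = 2282
  {Site D, Site A}: total = 2432
  {Site C, Site A}: total = 2695
  {Site C, Site B}: total = 2695
  {Site A, Site B}: total = 3761
Best pair: {Site C, Site D} with total 2175.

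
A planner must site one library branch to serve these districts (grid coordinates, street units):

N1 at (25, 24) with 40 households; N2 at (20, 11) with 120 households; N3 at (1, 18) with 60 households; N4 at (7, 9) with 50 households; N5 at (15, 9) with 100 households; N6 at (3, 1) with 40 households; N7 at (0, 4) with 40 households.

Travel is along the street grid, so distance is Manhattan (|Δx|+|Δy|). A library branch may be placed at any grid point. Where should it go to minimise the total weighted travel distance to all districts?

(15, 9)

Manhattan distance separates: Σwᵢ(|x−xᵢ|+|y−yᵢ|) = Σwᵢ|x−xᵢ| + Σwᵢ|y−yᵢ|, so x and y are optimised independently as 1-D weighted medians.
Total weight W = 450; half = 225.
x-coordinate, sorted with cumulative weight:
  x=0 (N7, w=40) cum 40
  x=1 (N3, w=60) cum 100
  x=3 (N6, w=40) cum 140
  x=7 (N4, w=50) cum 190
  x=15 (N5, w=100) cum 290  ← median
  x=20 (N2, w=120) cum 410
  x=25 (N1, w=40) cum 450
⇒ x* = 15
y-coordinate, sorted with cumulative weight:
  y=1 (N6, w=40) cum 40
  y=4 (N7, w=40) cum 80
  y=9 (N4, w=50) cum 130
  y=9 (N5, w=100) cum 230  ← median
  y=11 (N2, w=120) cum 350
  y=18 (N3, w=60) cum 410
  y=24 (N1, w=40) cum 450
⇒ y* = 9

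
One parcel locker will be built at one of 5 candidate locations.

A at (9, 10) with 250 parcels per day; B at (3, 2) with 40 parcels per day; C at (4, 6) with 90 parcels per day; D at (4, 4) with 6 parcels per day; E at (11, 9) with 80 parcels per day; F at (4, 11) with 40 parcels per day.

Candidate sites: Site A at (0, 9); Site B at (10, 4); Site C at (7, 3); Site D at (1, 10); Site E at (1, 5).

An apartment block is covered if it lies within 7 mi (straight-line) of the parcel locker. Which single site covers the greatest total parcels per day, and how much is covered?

Coverage radius r = 7 mi; a point is covered iff (Δx)²+(Δy)² ≤ 7² = 49.
  Site A (0, 9): covers {C, D, F} → 136
  Site B (10, 4): covers {A, C, D, E} → 426
  Site C (7, 3): covers {B, C, D} → 136
  Site D (1, 10): covers {C, D, F} → 136
  Site E (1, 5): covers {B, C, D, F} → 176
Maximum coverage at Site B: 426 parcels per day.

Site B, covering 426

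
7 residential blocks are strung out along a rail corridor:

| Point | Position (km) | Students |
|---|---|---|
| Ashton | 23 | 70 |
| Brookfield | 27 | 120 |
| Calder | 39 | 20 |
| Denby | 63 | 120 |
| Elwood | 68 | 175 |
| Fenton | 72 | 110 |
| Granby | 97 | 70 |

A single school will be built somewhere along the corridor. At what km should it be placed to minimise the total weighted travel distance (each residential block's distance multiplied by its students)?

For a sum of weighted absolute distances on a line, the optimum is the weighted median (not the mean). Total weight W = 685; half-weight = 342.5.
Sort by position and accumulate weight:
  km 23 (Ashton, w=70) → cum 70
  km 27 (Brookfield, w=120) → cum 190
  km 39 (Calder, w=20) → cum 210
  km 63 (Denby, w=120) → cum 330
  km 68 (Elwood, w=175) → cum 505  ≥ 342.5 → median here
  km 72 (Fenton, w=110) → cum 615
  km 97 (Granby, w=70) → cum 685
Optimal location: km 68.

x = 68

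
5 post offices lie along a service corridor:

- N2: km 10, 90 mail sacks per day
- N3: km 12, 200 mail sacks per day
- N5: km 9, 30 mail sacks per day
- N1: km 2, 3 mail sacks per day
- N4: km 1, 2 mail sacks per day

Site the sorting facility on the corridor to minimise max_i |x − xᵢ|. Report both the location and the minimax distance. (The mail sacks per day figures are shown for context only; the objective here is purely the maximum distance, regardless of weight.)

The 1-center on a line is the midpoint of the two extreme points: leftmost at 1, rightmost at 12.
Optimal location = (1 + 12)/2 = 6.5; maximum distance = (12 − 1)/2 = 5.5.

location 6.5, max distance 5.5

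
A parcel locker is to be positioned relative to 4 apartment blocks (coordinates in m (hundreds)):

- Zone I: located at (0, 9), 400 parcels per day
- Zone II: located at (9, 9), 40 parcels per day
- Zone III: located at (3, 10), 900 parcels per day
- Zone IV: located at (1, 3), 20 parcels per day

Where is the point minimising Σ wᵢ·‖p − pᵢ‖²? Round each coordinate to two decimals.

(2.26, 9.57)

The minimiser of Σwᵢ‖p−pᵢ‖² is the weighted centroid p* = (Σwᵢpᵢ)/(Σwᵢ).
Σwᵢ = 1360.
Σwᵢxᵢ = 400·0 + 40·9 + 900·3 + 20·1 = 3080.
Σwᵢyᵢ = 400·9 + 40·9 + 900·10 + 20·3 = 13020.
x* = 3080/1360 = 2.26, y* = 13020/1360 = 9.57.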